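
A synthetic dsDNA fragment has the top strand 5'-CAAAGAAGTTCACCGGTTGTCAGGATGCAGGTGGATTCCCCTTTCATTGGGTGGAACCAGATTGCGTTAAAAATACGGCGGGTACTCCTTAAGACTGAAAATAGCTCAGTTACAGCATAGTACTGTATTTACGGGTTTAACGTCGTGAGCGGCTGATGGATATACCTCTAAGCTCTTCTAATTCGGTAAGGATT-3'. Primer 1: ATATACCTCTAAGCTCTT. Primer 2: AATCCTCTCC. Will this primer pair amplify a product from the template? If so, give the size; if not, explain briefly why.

No product — primer 2 has no binding site in the template.

Primer 2 (AATCCTCTCC) does not match the top strand, and its reverse complement GGAGAGGATT does not match either.
With no annealing site for primer 2, no amplification occurs.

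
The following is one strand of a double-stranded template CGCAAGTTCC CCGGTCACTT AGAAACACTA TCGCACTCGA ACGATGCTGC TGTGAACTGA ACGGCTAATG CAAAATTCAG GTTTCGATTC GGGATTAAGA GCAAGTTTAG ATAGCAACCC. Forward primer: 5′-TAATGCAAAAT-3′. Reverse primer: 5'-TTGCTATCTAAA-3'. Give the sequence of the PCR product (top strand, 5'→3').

Scanning the template, TAATGCAAAAT occurs at positions 66–76; this primer anneals to the bottom strand there with its 3' end pointing downstream.
Reverse complement of the reverse primer: TTTAGATAGCAA. This occurs on the top strand at positions 106–117.
The product is the template from position 66 through 117 (52 bp).

5'-TAATGCAAAATTCAGGTTTCGATTCGGGATTAAGAGCAAGTTTAGATAGCAA-3'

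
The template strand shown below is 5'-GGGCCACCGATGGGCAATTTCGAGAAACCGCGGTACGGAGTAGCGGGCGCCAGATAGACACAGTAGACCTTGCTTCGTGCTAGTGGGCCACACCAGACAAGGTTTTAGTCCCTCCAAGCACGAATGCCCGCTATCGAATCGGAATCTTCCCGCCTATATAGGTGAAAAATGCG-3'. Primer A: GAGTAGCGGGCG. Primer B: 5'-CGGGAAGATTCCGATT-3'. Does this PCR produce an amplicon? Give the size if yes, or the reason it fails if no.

Yes — a 115 bp product.

Primer A (GAGTAGCGGGCG) matches the top strand at positions 38–49; it acts as a forward primer.
Primer B's reverse complement is AATCGGAATCTTCCCG, matching the top strand at positions 137–152; it acts as a reverse primer.
The 3' ends face each other across positions 38–152, giving a 115 bp product.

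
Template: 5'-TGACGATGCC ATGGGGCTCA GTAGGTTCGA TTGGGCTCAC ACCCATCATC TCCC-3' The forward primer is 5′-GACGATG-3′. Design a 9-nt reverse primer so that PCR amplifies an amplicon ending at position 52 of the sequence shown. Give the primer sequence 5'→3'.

5'-GAGATGATG-3'

The forward primer binds at positions 2–8; the product's 3' end on the top strand is position 52.
The reverse primer anneals to the top strand over positions 44–52, i.e. to CATCATCTC.
Its sequence written 5'→3' is the reverse complement: GAGATGATG.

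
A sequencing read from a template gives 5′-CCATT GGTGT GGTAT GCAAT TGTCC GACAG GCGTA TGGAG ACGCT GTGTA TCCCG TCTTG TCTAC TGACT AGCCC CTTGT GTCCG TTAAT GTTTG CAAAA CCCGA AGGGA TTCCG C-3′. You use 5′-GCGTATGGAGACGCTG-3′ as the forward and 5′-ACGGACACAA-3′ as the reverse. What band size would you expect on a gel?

Forward primer GCGTATGGAGACGCTG is found on the top strand at positions 31–46.
Taking the reverse complement of ACGGACACAA gives TTGTGTCCGT, found at positions 77–86 on the template; the primer anneals here to the top strand with its 3' end pointing upstream.
The product runs from position 31 to position 86, so its length is 86 − 31 + 1 = 56 bp.

56 bp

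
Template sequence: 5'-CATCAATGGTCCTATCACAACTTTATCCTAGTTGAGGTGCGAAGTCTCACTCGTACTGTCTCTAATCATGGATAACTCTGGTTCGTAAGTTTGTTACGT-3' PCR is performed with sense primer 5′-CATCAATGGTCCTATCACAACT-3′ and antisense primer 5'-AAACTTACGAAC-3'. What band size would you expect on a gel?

The forward primer matches the template at positions 1–22.
Taking the reverse complement of AAACTTACGAAC gives GTTCGTAAGTTT, found at positions 81–92 on the template; the primer anneals here to the top strand with its 3' end pointing upstream.
Product length = (reverse-primer end) − (forward-primer start) + 1 = 92 − 1 + 1 = 92 bp.

92 bp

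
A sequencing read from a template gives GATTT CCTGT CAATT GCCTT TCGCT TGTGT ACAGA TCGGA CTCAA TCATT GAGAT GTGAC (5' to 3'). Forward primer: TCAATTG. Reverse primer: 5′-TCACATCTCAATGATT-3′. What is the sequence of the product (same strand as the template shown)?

Scanning the template, TCAATTG occurs at positions 10–16; this primer anneals to the bottom strand there with its 3' end pointing downstream.
The reverse primer's reverse complement is AATCATTGAGATGTGA, which matches the template at positions 44–59.
The product is the template from position 10 through 59 (50 bp).

5'-TCAATTGCCTTTCGCTTGTGTACAGATCGGACTCAATCATTGAGATGTGA-3'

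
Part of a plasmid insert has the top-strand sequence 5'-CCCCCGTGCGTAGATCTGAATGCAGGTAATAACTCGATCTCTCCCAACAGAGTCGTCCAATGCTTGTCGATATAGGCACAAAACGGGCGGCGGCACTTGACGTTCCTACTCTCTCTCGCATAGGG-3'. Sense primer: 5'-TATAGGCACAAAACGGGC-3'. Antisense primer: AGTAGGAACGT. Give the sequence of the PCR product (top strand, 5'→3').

5'-TATAGGCACAAAACGGGCGGCGGCACTTGACGTTCCTACT-3'

Forward primer TATAGGCACAAAACGGGC is found on the top strand at positions 71–88.
Reverse complement of the reverse primer: ACGTTCCTACT. This occurs on the top strand at positions 100–110.
The product is the template from position 71 through 110 (40 bp).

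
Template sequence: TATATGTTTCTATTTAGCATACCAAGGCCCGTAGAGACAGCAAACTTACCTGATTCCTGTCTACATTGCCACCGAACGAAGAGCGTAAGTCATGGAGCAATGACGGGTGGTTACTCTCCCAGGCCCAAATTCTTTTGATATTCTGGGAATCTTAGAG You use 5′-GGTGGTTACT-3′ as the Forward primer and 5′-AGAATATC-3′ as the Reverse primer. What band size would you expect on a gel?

Scanning the template, GGTGGTTACT occurs at positions 106–115; this primer anneals to the bottom strand there with its 3' end pointing downstream.
The reverse primer's reverse complement is GATATTCT, which matches the template at positions 137–144.
The product runs from position 106 to position 144, so its length is 144 − 106 + 1 = 39 bp.

39 bp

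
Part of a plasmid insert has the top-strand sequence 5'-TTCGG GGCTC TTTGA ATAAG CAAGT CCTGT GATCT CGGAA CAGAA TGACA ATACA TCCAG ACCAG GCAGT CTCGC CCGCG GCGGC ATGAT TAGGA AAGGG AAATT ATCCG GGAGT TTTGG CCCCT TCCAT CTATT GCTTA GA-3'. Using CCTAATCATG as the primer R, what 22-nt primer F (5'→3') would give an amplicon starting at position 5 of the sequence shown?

The reverse primer's reverse complement CATGATTAGG matches the template at positions 85–94; the product starts at position 5.
The forward primer is identical to the top strand over positions 5–26: GGGCTCTTTGAATAAGCAAGTC.

5'-GGGCTCTTTGAATAAGCAAGTC-3'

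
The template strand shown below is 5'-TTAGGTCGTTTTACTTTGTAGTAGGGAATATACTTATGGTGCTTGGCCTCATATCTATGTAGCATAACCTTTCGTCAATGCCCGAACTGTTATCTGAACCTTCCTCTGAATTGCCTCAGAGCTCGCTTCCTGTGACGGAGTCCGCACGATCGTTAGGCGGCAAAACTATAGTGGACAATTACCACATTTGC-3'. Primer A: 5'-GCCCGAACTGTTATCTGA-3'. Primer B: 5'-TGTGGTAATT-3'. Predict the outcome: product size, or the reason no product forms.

Primer A (GCCCGAACTGTTATCTGA) matches the top strand at positions 80–97; it acts as a forward primer.
Primer B's reverse complement is AATTACCACA, matching the top strand at positions 177–186; it acts as a reverse primer.
The 3' ends face each other across positions 80–186, giving a 107 bp product.

Yes — a 107 bp product.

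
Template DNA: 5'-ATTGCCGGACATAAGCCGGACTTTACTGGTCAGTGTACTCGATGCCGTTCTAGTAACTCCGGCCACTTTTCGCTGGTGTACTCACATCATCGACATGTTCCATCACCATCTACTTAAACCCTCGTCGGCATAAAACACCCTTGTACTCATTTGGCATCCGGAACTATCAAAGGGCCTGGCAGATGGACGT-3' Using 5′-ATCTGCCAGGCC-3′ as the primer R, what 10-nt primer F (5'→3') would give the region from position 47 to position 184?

The reverse primer's reverse complement GGCCTGGCAGAT matches the template at positions 173–184; the product starts at position 47.
The forward primer is identical to the top strand over positions 47–56: GTTCTAGTAA.

5'-GTTCTAGTAA-3'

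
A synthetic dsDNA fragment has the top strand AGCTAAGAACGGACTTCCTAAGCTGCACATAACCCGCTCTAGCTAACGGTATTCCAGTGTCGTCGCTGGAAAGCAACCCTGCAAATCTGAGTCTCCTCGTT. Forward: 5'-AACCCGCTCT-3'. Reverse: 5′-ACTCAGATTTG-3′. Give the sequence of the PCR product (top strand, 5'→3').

5'-AACCCGCTCTAGCTAACGGTATTCCAGTGTCGTCGCTGGAAAGCAACCCTGCAAATCTGAGT-3'

Forward primer AACCCGCTCT is found on the top strand at positions 31–40.
The reverse primer's reverse complement is CAAATCTGAGT, which matches the template at positions 82–92.
The product is the template from position 31 through 92 (62 bp).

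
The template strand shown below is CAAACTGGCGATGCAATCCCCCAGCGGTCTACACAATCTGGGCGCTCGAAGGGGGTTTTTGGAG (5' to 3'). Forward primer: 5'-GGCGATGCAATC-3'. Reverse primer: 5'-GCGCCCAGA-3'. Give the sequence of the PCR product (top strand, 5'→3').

Scanning the template, GGCGATGCAATC occurs at positions 7–18; this primer anneals to the bottom strand there with its 3' end pointing downstream.
The reverse primer's reverse complement is TCTGGGCGC, which matches the template at positions 37–45.
The product is the template from position 7 through 45 (39 bp).

5'-GGCGATGCAATCCCCCAGCGGTCTACACAATCTGGGCGC-3'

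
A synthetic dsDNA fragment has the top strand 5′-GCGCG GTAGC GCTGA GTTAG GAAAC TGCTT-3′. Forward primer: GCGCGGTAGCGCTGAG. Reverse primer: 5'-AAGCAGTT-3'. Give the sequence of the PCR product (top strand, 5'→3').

5'-GCGCGGTAGCGCTGAGTTAGGAAACTGCTT-3'

Scanning the template, GCGCGGTAGCGCTGAG occurs at positions 1–16; this primer anneals to the bottom strand there with its 3' end pointing downstream.
Reverse complement of the reverse primer: AACTGCTT. This occurs on the top strand at positions 23–30.
The product is the template from position 1 through 30 (30 bp).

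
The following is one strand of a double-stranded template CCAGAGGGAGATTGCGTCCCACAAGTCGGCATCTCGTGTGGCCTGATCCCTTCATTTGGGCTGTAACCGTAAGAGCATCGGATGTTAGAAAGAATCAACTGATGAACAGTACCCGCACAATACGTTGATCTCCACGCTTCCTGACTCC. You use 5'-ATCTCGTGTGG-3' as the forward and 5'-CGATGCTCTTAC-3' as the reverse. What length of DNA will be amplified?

50 bp

The forward primer matches the template at positions 31–41.
Reverse complement of the reverse primer: GTAAGAGCATCG. This occurs on the top strand at positions 69–80.
Amplicon spans positions 31–80: 50 bp.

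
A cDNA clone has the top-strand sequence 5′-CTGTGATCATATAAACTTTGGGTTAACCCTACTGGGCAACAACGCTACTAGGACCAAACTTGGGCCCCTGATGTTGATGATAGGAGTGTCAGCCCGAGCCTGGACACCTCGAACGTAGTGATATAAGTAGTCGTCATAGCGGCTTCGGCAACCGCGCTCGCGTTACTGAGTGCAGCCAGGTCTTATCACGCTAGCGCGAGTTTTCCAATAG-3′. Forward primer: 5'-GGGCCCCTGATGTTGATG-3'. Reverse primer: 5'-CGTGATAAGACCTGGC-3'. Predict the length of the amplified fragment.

Forward primer GGGCCCCTGATGTTGATG is found on the top strand at positions 62–79.
Reverse complement of the reverse primer: GCCAGGTCTTATCACG. This occurs on the top strand at positions 175–190.
Product length = (reverse-primer end) − (forward-primer start) + 1 = 190 − 62 + 1 = 129 bp.

129 bp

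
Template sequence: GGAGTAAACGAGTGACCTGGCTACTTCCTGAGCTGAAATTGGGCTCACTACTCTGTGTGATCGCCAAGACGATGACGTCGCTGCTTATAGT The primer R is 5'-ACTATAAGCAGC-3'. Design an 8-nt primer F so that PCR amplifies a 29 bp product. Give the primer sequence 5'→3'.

5'-GCCAAGAC-3'

The reverse primer's reverse complement GCTGCTTATAGT matches the template at positions 80–91, so the product ends at position 91.
A 29 bp product then starts at position 91 − 29 + 1 = 63.
The forward primer is identical to the top strand there: GCCAAGAC.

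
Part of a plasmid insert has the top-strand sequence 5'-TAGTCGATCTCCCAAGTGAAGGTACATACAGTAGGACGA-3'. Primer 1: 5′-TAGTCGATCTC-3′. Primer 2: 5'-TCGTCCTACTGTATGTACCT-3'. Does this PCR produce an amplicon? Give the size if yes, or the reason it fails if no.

Primer 1 (TAGTCGATCTC) matches the top strand at positions 1–11; it acts as a forward primer.
Primer 2's reverse complement is AGGTACATACAGTAGGACGA, matching the top strand at positions 20–39; it acts as a reverse primer.
The 3' ends face each other across positions 1–39, giving a 39 bp product.

Yes — a 39 bp product.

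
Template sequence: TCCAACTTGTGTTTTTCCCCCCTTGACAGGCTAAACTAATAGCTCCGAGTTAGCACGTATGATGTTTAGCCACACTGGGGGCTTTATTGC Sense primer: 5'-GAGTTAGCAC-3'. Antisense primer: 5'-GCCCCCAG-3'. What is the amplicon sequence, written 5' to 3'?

5'-GAGTTAGCACGTATGATGTTTAGCCACACTGGGGGC-3'

The forward primer matches the template at positions 47–56.
Taking the reverse complement of GCCCCCAG gives CTGGGGGC, found at positions 75–82 on the template; the primer anneals here to the top strand with its 3' end pointing upstream.
The product is the template from position 47 through 82 (36 bp).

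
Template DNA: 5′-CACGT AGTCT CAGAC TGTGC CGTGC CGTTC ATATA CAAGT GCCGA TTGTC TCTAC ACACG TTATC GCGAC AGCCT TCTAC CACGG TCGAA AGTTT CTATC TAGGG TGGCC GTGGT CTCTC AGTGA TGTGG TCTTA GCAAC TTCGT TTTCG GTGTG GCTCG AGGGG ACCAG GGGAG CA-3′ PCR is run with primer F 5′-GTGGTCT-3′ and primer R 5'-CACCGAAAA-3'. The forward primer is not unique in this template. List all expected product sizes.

43 bp, 27 bp

The forward primer GTGGTCT matches the top strand at positions 111–117, 127–133.
The reverse primer's reverse complement is TTTTCGGTG, matching at positions 145–153.
Each forward site pairs with the reverse site to give a product ending at position 153: sizes 43, 27 bp.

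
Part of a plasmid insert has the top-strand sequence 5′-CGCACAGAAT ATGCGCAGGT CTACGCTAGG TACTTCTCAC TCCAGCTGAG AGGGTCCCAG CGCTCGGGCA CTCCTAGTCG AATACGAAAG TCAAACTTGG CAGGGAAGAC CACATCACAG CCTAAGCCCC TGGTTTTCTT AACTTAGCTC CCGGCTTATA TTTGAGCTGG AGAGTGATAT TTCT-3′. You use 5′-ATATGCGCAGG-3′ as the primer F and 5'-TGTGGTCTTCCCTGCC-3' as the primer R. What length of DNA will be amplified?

The forward primer matches the template at positions 9–19.
The reverse primer's reverse complement is GGCAGGGAAGACCACA, which matches the template at positions 99–114.
Amplicon spans positions 9–114: 106 bp.

106 bp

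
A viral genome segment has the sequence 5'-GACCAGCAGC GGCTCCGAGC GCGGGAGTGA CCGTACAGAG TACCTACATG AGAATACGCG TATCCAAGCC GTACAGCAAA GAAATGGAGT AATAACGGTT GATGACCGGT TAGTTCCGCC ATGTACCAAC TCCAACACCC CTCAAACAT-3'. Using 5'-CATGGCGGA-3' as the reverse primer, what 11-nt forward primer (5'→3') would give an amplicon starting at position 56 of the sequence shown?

The reverse primer's reverse complement TCCGCCATG matches the template at positions 115–123; the product starts at position 56.
The forward primer is identical to the top strand over positions 56–66: ACGCGTATCCA.

5'-ACGCGTATCCA-3'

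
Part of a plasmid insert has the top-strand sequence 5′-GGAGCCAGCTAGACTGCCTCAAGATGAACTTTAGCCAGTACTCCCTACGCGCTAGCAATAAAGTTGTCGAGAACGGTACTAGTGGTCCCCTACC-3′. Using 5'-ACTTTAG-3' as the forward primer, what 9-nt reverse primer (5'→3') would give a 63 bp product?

5'-GGGGACCAC-3'

The forward primer binds at positions 28–34, so a 63 bp product ends at position 28 + 63 − 1 = 90.
The reverse primer anneals to the top strand over positions 82–90, i.e. to GTGGTCCCC.
Its sequence written 5'→3' is the reverse complement: GGGGACCAC.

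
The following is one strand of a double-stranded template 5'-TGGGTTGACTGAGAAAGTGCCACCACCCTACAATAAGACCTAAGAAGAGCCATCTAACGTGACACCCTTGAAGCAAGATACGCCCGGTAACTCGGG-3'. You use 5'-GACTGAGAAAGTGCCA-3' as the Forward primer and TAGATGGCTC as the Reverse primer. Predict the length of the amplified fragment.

50 bp

Scanning the template, GACTGAGAAAGTGCCA occurs at positions 7–22; this primer anneals to the bottom strand there with its 3' end pointing downstream.
Reverse complement of the reverse primer: GAGCCATCTA. This occurs on the top strand at positions 47–56.
Amplicon spans positions 7–56: 50 bp.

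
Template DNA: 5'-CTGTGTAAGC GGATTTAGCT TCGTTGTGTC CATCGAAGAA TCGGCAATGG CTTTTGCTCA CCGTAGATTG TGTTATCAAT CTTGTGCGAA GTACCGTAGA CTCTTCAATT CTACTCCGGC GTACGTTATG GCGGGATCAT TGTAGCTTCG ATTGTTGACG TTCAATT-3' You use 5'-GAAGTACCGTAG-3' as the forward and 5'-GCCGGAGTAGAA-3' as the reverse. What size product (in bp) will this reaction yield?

Scanning the template, GAAGTACCGTAG occurs at positions 88–99; this primer anneals to the bottom strand there with its 3' end pointing downstream.
Reverse complement of the reverse primer: TTCTACTCCGGC. This occurs on the top strand at positions 109–120.
Amplicon spans positions 88–120: 33 bp.

33 bp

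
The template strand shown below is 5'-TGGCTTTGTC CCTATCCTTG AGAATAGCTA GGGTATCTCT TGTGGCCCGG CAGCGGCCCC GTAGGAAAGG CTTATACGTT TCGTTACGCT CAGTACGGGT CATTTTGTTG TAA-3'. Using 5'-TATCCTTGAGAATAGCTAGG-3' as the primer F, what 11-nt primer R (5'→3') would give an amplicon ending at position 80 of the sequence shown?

The forward primer binds at positions 13–32; the product's 3' end on the top strand is position 80.
The reverse primer anneals to the top strand over positions 70–80, i.e. to GCTTATACGTT.
Its sequence written 5'→3' is the reverse complement: AACGTATAAGC.

5'-AACGTATAAGC-3'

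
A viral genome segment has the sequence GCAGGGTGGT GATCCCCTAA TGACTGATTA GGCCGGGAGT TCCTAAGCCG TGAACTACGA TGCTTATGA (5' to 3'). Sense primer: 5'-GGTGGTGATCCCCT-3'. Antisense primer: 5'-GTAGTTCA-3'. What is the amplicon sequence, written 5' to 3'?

5'-GGTGGTGATCCCCTAATGACTGATTAGGCCGGGAGTTCCTAAGCCGTGAACTAC-3'

Scanning the template, GGTGGTGATCCCCT occurs at positions 5–18; this primer anneals to the bottom strand there with its 3' end pointing downstream.
Taking the reverse complement of GTAGTTCA gives TGAACTAC, found at positions 51–58 on the template; the primer anneals here to the top strand with its 3' end pointing upstream.
The product is the template from position 5 through 58 (54 bp).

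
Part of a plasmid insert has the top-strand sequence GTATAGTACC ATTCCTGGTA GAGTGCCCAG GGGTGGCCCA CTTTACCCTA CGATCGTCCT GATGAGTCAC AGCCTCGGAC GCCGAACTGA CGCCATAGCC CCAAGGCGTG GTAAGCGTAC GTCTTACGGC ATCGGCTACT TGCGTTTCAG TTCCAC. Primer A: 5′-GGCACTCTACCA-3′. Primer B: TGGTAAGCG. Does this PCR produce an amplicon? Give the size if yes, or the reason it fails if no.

No product — the primers' 3' ends point away from each other.

Primer A (GGCACTCTACCA) has reverse complement TGGTAGAGTGCC, which matches the top strand at positions 16–27; primer A anneals to the top strand there with its 3' end pointing upstream toward position 16.
Primer B (TGGTAAGCG) matches the top strand directly at positions 109–117; it anneals to the bottom strand with its 3' end pointing downstream toward position 117.
The 3' ends diverge (primer A extends toward position 1, primer B toward position 156), so the primers never converge on a shared product.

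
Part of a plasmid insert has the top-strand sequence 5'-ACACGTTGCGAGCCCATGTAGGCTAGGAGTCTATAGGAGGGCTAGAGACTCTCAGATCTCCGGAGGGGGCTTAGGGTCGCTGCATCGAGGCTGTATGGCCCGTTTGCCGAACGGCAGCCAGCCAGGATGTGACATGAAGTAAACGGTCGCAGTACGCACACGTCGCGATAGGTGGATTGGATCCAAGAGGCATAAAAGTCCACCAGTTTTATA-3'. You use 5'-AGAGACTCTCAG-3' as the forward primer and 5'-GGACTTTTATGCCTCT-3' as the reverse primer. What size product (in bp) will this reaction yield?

Scanning the template, AGAGACTCTCAG occurs at positions 44–55; this primer anneals to the bottom strand there with its 3' end pointing downstream.
Taking the reverse complement of GGACTTTTATGCCTCT gives AGAGGCATAAAAGTCC, found at positions 186–201 on the template; the primer anneals here to the top strand with its 3' end pointing upstream.
Product length = (reverse-primer end) − (forward-primer start) + 1 = 201 − 44 + 1 = 158 bp.

158 bp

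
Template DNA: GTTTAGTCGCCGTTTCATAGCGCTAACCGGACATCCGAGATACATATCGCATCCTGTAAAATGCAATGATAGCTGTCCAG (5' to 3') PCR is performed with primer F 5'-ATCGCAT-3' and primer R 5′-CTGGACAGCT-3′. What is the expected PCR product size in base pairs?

35 bp

Scanning the template, ATCGCAT occurs at positions 46–52; this primer anneals to the bottom strand there with its 3' end pointing downstream.
Taking the reverse complement of CTGGACAGCT gives AGCTGTCCAG, found at positions 71–80 on the template; the primer anneals here to the top strand with its 3' end pointing upstream.
The product runs from position 46 to position 80, so its length is 80 − 46 + 1 = 35 bp.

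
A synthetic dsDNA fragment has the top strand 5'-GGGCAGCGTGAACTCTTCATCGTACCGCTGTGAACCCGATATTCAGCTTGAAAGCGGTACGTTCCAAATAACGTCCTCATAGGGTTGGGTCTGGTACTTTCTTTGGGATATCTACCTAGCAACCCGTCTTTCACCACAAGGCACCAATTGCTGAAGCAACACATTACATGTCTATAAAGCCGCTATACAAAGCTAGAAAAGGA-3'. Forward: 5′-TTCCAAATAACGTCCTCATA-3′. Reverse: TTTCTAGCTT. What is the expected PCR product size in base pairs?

138 bp

Forward primer TTCCAAATAACGTCCTCATA is found on the top strand at positions 62–81.
Taking the reverse complement of TTTCTAGCTT gives AAGCTAGAAA, found at positions 190–199 on the template; the primer anneals here to the top strand with its 3' end pointing upstream.
Product length = (reverse-primer end) − (forward-primer start) + 1 = 199 − 62 + 1 = 138 bp.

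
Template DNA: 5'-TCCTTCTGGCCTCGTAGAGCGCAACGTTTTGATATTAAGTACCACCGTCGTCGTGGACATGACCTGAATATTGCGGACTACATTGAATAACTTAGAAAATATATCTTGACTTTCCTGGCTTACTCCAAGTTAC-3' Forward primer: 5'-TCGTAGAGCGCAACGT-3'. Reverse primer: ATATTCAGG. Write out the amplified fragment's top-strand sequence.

5'-TCGTAGAGCGCAACGTTTTGATATTAAGTACCACCGTCGTCGTGGACATGACCTGAATAT-3'

Scanning the template, TCGTAGAGCGCAACGT occurs at positions 12–27; this primer anneals to the bottom strand there with its 3' end pointing downstream.
Taking the reverse complement of ATATTCAGG gives CCTGAATAT, found at positions 63–71 on the template; the primer anneals here to the top strand with its 3' end pointing upstream.
The product is the template from position 12 through 71 (60 bp).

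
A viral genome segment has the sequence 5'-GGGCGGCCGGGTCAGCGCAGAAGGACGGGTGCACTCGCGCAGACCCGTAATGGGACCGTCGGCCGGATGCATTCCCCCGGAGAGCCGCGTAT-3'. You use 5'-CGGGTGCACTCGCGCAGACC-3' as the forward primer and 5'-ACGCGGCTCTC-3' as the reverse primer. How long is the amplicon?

65 bp

Scanning the template, CGGGTGCACTCGCGCAGACC occurs at positions 26–45; this primer anneals to the bottom strand there with its 3' end pointing downstream.
Reverse complement of the reverse primer: GAGAGCCGCGT. This occurs on the top strand at positions 80–90.
Amplicon spans positions 26–90: 65 bp.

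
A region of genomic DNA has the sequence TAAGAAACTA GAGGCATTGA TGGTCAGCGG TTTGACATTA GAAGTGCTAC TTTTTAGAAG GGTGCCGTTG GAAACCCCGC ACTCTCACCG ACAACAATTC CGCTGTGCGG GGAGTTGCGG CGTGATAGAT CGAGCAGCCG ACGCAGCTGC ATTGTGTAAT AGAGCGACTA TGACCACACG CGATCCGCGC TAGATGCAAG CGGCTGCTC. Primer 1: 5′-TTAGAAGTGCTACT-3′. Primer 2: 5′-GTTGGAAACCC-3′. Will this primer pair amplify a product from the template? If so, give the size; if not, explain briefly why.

No product — both primers anneal to the same strand and extend in the same direction.

Primer 1 (TTAGAAGTGCTACT) matches the top strand at positions 38–51 (3' end points downstream).
Primer 2 (GTTGGAAACCC) also matches the top strand directly, at positions 67–77 — its reverse complement GGGTTTCCAAC is not present.
Both primers anneal to the bottom strand with 3' ends pointing the same way, so neither can prime synthesis back toward the other.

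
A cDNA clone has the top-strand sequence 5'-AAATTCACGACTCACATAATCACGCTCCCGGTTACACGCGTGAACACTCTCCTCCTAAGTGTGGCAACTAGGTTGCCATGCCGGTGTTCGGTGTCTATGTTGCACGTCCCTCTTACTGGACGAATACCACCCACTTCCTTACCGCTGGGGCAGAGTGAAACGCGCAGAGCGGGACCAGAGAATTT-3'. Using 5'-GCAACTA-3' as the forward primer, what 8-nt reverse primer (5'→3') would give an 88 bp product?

5'-GCCCCAGC-3'

The forward primer binds at positions 64–70, so an 88 bp product ends at position 64 + 88 − 1 = 151.
The reverse primer anneals to the top strand over positions 144–151, i.e. to GCTGGGGC.
Its sequence written 5'→3' is the reverse complement: GCCCCAGC.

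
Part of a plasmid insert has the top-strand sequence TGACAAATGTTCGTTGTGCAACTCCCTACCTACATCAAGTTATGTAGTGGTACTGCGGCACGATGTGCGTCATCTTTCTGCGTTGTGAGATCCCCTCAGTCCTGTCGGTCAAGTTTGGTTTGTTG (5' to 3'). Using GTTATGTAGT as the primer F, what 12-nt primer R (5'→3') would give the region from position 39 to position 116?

5'-AAACTTGACCGA-3'

The product's 3' end on the top strand is position 116.
The reverse primer anneals to the top strand over positions 105–116, i.e. to TCGGTCAAGTTT.
Its sequence written 5'→3' is the reverse complement: AAACTTGACCGA.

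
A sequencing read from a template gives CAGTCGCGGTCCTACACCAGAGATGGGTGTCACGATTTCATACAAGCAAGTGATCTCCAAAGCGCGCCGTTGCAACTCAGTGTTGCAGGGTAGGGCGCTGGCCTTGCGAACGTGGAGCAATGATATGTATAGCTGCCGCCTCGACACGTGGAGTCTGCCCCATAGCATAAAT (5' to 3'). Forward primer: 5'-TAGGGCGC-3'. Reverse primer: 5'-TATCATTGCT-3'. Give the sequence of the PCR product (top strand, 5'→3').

5'-TAGGGCGCTGGCCTTGCGAACGTGGAGCAATGATA-3'

The forward primer matches the template at positions 91–98.
Taking the reverse complement of TATCATTGCT gives AGCAATGATA, found at positions 116–125 on the template; the primer anneals here to the top strand with its 3' end pointing upstream.
The product is the template from position 91 through 125 (35 bp).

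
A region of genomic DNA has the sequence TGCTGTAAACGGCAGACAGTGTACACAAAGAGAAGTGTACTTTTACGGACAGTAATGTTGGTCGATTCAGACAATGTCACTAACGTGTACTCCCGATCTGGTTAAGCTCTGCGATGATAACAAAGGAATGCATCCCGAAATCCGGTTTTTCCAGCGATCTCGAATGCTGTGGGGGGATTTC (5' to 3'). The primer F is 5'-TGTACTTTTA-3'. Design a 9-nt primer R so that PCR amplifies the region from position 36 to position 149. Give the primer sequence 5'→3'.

The product's 3' end on the top strand is position 149.
The reverse primer anneals to the top strand over positions 141–149, i.e. to TCCGGTTTT.
Its sequence written 5'→3' is the reverse complement: AAAACCGGA.

5'-AAAACCGGA-3'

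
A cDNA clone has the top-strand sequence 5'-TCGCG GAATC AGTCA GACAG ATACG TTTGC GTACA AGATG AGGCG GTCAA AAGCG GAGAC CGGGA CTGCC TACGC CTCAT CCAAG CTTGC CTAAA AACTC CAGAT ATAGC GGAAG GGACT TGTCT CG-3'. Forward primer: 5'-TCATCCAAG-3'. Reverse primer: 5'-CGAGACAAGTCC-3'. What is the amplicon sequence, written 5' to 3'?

5'-TCATCCAAGCTTGCCTAAAAACTCCAGATATAGCGGAAGGGACTTGTCTCG-3'

The forward primer matches the template at positions 77–85.
Reverse complement of the reverse primer: GGACTTGTCTCG. This occurs on the top strand at positions 116–127.
The product is the template from position 77 through 127 (51 bp).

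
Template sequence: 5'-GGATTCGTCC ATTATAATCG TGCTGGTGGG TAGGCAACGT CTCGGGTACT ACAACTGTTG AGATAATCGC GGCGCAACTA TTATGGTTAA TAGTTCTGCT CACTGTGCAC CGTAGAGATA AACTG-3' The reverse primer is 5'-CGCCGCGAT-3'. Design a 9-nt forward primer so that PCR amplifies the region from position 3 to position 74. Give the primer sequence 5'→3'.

5'-ATTCGTCCA-3'

The reverse primer's reverse complement ATCGCGGCG matches the template at positions 66–74; the product starts at position 3.
The forward primer is identical to the top strand over positions 3–11: ATTCGTCCA.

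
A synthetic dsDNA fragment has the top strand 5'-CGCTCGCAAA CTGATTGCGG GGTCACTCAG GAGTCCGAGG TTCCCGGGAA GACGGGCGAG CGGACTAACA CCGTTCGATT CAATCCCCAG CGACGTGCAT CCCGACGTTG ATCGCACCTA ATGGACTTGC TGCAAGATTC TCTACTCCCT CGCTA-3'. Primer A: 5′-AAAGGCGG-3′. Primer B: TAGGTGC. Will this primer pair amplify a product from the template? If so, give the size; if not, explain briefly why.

No product — primer A has no binding site in the template.

Primer A (AAAGGCGG) does not match the top strand, and its reverse complement CCGCCTTT does not match either.
With no annealing site for primer A, no amplification occurs.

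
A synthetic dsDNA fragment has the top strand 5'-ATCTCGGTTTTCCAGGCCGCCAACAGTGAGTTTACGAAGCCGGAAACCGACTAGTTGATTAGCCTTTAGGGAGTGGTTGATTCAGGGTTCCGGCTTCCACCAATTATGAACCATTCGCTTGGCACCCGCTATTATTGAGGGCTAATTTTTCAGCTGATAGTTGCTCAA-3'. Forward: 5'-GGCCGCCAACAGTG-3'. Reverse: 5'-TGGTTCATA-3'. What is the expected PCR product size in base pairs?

Forward primer GGCCGCCAACAGTG is found on the top strand at positions 15–28.
Reverse complement of the reverse primer: TATGAACCA. This occurs on the top strand at positions 105–113.
Amplicon spans positions 15–113: 99 bp.

99 bp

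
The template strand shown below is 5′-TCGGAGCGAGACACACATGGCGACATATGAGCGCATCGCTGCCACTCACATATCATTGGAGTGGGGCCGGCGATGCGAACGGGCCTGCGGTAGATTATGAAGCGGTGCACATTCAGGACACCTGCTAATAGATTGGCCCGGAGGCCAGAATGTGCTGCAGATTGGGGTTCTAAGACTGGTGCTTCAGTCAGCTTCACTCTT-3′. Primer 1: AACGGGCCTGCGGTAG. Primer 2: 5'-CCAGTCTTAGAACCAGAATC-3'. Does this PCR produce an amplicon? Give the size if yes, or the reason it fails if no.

Primer 2 (CCAGTCTTAGAACCAGAATC) does not match the top strand, and its reverse complement GATTCTGGTTCTAAGACTGG does not match either.
With no annealing site for primer 2, no amplification occurs.

No product — primer 2 has no binding site in the template.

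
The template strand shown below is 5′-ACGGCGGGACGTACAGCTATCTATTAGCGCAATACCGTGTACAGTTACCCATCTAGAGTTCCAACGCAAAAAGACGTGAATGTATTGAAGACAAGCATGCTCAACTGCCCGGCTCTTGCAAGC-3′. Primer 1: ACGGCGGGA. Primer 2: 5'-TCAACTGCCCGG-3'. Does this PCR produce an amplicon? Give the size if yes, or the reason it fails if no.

Primer 1 (ACGGCGGGA) matches the top strand at positions 1–9 (3' end points downstream).
Primer 2 (TCAACTGCCCGG) also matches the top strand directly, at positions 101–112 — its reverse complement CCGGGCAGTTGA is not present.
Both primers anneal to the bottom strand with 3' ends pointing the same way, so neither can prime synthesis back toward the other.

No product — both primers anneal to the same strand and extend in the same direction.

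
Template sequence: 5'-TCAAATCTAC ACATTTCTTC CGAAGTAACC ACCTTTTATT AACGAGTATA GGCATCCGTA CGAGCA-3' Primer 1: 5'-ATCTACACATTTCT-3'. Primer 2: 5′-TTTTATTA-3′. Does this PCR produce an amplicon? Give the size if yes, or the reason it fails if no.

No product — both primers anneal to the same strand and extend in the same direction.

Primer 1 (ATCTACACATTTCT) matches the top strand at positions 5–18 (3' end points downstream).
Primer 2 (TTTTATTA) also matches the top strand directly, at positions 34–41 — its reverse complement TAATAAAA is not present.
Both primers anneal to the bottom strand with 3' ends pointing the same way, so neither can prime synthesis back toward the other.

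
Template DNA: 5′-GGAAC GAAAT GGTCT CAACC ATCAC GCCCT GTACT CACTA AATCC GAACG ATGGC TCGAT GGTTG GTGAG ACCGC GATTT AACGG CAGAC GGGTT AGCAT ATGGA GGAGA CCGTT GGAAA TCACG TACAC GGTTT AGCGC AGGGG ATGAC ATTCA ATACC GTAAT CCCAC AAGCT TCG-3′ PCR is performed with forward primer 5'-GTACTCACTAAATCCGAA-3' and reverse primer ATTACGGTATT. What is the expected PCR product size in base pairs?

135 bp

The forward primer matches the template at positions 31–48.
The reverse primer's reverse complement is AATACCGTAAT, which matches the template at positions 155–165.
The product runs from position 31 to position 165, so its length is 165 − 31 + 1 = 135 bp.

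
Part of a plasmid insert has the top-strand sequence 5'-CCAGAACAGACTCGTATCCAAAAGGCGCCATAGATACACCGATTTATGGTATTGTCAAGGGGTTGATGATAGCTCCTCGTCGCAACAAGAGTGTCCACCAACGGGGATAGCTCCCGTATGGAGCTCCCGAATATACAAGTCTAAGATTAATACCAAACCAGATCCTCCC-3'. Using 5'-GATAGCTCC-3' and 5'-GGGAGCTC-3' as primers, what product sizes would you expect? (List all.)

61 bp, 23 bp

The forward primer GATAGCTCC matches the top strand at positions 68–76, 106–114.
The reverse primer's reverse complement is GAGCTCCC, matching at positions 121–128.
Each forward site pairs with the reverse site to give a product ending at position 128: sizes 61, 23 bp.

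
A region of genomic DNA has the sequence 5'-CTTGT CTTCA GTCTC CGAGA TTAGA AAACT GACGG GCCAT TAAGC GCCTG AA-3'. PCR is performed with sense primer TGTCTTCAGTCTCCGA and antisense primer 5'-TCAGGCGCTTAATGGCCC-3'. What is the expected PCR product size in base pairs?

49 bp

Scanning the template, TGTCTTCAGTCTCCGA occurs at positions 3–18; this primer anneals to the bottom strand there with its 3' end pointing downstream.
Taking the reverse complement of TCAGGCGCTTAATGGCCC gives GGGCCATTAAGCGCCTGA, found at positions 34–51 on the template; the primer anneals here to the top strand with its 3' end pointing upstream.
Product length = (reverse-primer end) − (forward-primer start) + 1 = 51 − 3 + 1 = 49 bp.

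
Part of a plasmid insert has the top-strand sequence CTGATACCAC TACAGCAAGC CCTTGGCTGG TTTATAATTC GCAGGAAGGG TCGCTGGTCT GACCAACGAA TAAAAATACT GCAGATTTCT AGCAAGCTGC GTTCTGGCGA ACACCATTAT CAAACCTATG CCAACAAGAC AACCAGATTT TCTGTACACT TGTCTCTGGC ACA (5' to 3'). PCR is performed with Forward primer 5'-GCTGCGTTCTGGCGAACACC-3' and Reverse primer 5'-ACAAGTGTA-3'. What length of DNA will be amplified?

Scanning the template, GCTGCGTTCTGGCGAACACC occurs at positions 96–115; this primer anneals to the bottom strand there with its 3' end pointing downstream.
Taking the reverse complement of ACAAGTGTA gives TACACTTGT, found at positions 155–163 on the template; the primer anneals here to the top strand with its 3' end pointing upstream.
The product runs from position 96 to position 163, so its length is 163 − 96 + 1 = 68 bp.

68 bp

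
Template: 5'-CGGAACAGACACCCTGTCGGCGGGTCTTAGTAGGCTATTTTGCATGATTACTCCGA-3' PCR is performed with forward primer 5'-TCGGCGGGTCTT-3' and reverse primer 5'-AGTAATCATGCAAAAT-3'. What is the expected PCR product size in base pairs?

Forward primer TCGGCGGGTCTT is found on the top strand at positions 17–28.
The reverse primer's reverse complement is ATTTTGCATGATTACT, which matches the template at positions 37–52.
Product length = (reverse-primer end) − (forward-primer start) + 1 = 52 − 17 + 1 = 36 bp.

36 bp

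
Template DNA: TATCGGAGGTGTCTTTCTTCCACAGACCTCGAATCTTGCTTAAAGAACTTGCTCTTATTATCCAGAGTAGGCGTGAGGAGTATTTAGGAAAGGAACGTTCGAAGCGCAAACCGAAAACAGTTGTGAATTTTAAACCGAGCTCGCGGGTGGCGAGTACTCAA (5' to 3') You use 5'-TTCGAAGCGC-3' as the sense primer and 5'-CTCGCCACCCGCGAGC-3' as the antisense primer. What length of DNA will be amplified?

57 bp

Scanning the template, TTCGAAGCGC occurs at positions 98–107; this primer anneals to the bottom strand there with its 3' end pointing downstream.
The reverse primer's reverse complement is GCTCGCGGGTGGCGAG, which matches the template at positions 139–154.
The product runs from position 98 to position 154, so its length is 154 − 98 + 1 = 57 bp.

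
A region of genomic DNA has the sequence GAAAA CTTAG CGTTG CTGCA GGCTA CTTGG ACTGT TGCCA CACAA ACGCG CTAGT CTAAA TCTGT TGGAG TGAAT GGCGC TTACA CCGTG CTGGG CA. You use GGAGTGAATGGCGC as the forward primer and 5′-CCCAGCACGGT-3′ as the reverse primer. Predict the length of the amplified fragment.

29 bp

The forward primer matches the template at positions 67–80.
Taking the reverse complement of CCCAGCACGGT gives ACCGTGCTGGG, found at positions 85–95 on the template; the primer anneals here to the top strand with its 3' end pointing upstream.
Product length = (reverse-primer end) − (forward-primer start) + 1 = 95 − 67 + 1 = 29 bp.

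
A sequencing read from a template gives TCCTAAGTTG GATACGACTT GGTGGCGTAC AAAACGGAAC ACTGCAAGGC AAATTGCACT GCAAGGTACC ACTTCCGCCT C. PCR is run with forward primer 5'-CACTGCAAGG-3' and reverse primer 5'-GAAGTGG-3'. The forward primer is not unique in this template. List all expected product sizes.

The forward primer CACTGCAAGG matches the top strand at positions 40–49, 57–66.
The reverse primer's reverse complement is CCACTTC, matching at positions 69–75.
Each forward site pairs with the reverse site to give a product ending at position 75: sizes 36, 19 bp.

36 bp, 19 bp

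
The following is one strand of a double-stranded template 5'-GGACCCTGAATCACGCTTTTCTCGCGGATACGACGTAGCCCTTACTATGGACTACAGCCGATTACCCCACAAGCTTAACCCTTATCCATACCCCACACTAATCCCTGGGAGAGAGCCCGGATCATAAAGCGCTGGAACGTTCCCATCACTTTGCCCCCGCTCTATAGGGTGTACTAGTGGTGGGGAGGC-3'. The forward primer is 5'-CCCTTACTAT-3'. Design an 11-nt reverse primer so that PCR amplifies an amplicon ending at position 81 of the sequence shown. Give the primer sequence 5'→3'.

The forward primer binds at positions 39–48; the product's 3' end on the top strand is position 81.
The reverse primer anneals to the top strand over positions 71–81, i.e. to AAGCTTAACCC.
Its sequence written 5'→3' is the reverse complement: GGGTTAAGCTT.

5'-GGGTTAAGCTT-3'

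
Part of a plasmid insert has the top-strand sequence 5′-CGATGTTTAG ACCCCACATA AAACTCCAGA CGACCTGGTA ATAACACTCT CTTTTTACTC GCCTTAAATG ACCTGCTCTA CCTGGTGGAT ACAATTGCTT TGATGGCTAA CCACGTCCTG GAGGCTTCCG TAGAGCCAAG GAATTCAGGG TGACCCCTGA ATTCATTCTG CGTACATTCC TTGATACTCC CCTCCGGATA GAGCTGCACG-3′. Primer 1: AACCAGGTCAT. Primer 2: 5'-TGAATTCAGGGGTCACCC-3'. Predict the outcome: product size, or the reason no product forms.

No product — primer 1 has no binding site in the template.

Primer 1 (AACCAGGTCAT) does not match the top strand, and its reverse complement ATGACCTGGTT does not match either.
With no annealing site for primer 1, no amplification occurs.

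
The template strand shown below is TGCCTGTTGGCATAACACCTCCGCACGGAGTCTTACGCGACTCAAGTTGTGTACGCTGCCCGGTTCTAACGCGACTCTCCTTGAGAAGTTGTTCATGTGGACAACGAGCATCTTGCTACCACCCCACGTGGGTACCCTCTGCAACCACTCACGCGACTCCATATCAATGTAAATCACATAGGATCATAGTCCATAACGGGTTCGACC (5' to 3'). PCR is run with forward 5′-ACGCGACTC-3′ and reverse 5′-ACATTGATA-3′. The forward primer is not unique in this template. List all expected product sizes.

136 bp, 102 bp, 20 bp

The forward primer ACGCGACTC matches the top strand at positions 35–43, 69–77, 151–159.
The reverse primer's reverse complement is TATCAATGT, matching at positions 162–170.
Each forward site pairs with the reverse site to give a product ending at position 170: sizes 136, 102, 20 bp.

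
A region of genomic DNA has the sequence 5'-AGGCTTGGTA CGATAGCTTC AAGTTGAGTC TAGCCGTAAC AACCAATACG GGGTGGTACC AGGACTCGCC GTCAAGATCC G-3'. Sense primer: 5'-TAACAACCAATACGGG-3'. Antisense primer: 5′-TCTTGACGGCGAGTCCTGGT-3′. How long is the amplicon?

The forward primer matches the template at positions 37–52.
Taking the reverse complement of TCTTGACGGCGAGTCCTGGT gives ACCAGGACTCGCCGTCAAGA, found at positions 58–77 on the template; the primer anneals here to the top strand with its 3' end pointing upstream.
The product runs from position 37 to position 77, so its length is 77 − 37 + 1 = 41 bp.

41 bp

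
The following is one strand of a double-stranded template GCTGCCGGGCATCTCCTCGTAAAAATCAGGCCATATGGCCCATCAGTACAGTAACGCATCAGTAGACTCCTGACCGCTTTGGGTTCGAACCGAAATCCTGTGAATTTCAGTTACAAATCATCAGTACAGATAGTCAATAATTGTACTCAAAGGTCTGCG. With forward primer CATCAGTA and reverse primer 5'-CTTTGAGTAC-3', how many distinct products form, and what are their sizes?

Three products: 112 bp, 96 bp, 34 bp

The forward primer CATCAGTA matches the top strand at positions 41–48, 57–64, 119–126.
The reverse primer's reverse complement is GTACTCAAAG, matching at positions 143–152.
Each forward site pairs with the reverse site to give a product ending at position 152: sizes 112, 96, 34 bp.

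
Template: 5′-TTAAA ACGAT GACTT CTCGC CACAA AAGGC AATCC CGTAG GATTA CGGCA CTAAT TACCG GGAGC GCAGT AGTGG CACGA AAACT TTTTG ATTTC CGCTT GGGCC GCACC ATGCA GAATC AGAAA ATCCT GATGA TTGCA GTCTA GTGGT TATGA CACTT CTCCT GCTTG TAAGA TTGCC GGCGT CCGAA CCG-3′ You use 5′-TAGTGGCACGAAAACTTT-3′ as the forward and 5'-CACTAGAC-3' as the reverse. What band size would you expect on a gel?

The forward primer matches the template at positions 70–87.
Taking the reverse complement of CACTAGAC gives GTCTAGTG, found at positions 141–148 on the template; the primer anneals here to the top strand with its 3' end pointing upstream.
The product runs from position 70 to position 148, so its length is 148 − 70 + 1 = 79 bp.

79 bp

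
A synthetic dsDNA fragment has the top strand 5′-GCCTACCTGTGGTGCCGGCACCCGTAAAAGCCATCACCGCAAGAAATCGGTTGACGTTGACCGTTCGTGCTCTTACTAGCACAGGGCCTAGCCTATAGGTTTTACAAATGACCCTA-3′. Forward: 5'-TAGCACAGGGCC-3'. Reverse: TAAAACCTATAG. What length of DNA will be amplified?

28 bp

Forward primer TAGCACAGGGCC is found on the top strand at positions 77–88.
Reverse complement of the reverse primer: CTATAGGTTTTA. This occurs on the top strand at positions 93–104.
The product runs from position 77 to position 104, so its length is 104 − 77 + 1 = 28 bp.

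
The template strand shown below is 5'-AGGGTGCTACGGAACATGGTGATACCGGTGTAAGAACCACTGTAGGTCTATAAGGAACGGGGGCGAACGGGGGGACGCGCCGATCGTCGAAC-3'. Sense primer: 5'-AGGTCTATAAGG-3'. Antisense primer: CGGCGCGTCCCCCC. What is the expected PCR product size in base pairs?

39 bp

Forward primer AGGTCTATAAGG is found on the top strand at positions 44–55.
Reverse complement of the reverse primer: GGGGGGACGCGCCG. This occurs on the top strand at positions 69–82.
Product length = (reverse-primer end) − (forward-primer start) + 1 = 82 − 44 + 1 = 39 bp.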